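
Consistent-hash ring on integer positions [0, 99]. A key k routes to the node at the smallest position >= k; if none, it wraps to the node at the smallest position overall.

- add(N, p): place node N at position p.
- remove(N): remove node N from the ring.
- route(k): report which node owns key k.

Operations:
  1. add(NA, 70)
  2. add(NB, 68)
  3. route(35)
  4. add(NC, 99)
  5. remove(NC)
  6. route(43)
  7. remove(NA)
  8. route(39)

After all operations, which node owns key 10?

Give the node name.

Answer: NB

Derivation:
Op 1: add NA@70 -> ring=[70:NA]
Op 2: add NB@68 -> ring=[68:NB,70:NA]
Op 3: route key 35: smallest pos >= 35 is 68 -> NB
Op 4: add NC@99 -> ring=[68:NB,70:NA,99:NC]
Op 5: remove NC -> ring=[68:NB,70:NA]
Op 6: route key 43: smallest pos >= 43 is 68 -> NB
Op 7: remove NA -> ring=[68:NB]
Op 8: route key 39: smallest pos >= 39 is 68 -> NB
Final route key 10: smallest pos >= 10 is 68 -> NB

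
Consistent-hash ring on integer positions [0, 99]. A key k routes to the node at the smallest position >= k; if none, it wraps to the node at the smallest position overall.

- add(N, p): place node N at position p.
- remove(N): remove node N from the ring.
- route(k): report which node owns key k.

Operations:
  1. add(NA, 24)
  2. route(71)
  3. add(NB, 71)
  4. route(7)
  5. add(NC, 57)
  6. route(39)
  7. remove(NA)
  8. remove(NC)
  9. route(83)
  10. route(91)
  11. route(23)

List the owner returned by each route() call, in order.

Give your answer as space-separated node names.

Op 1: add NA@24 -> ring=[24:NA]
Op 2: route key 71: none >= 71, wrap to smallest pos 24 -> NA
Op 3: add NB@71 -> ring=[24:NA,71:NB]
Op 4: route key 7: smallest pos >= 7 is 24 -> NA
Op 5: add NC@57 -> ring=[24:NA,57:NC,71:NB]
Op 6: route key 39: smallest pos >= 39 is 57 -> NC
Op 7: remove NA -> ring=[57:NC,71:NB]
Op 8: remove NC -> ring=[71:NB]
Op 9: route key 83: none >= 83, wrap to smallest pos 71 -> NB
Op 10: route key 91: none >= 91, wrap to smallest pos 71 -> NB
Op 11: route key 23: smallest pos >= 23 is 71 -> NB

Answer: NA NA NC NB NB NB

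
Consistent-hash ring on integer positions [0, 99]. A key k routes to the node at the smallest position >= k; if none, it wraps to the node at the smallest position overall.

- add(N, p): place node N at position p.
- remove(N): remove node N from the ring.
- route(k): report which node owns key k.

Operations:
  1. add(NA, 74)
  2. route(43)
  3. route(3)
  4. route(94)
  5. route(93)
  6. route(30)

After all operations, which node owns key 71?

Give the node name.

Op 1: add NA@74 -> ring=[74:NA]
Op 2: route key 43: smallest pos >= 43 is 74 -> NA
Op 3: route key 3: smallest pos >= 3 is 74 -> NA
Op 4: route key 94: none >= 94, wrap to smallest pos 74 -> NA
Op 5: route key 93: none >= 93, wrap to smallest pos 74 -> NA
Op 6: route key 30: smallest pos >= 30 is 74 -> NA
Final route key 71: smallest pos >= 71 is 74 -> NA

Answer: NA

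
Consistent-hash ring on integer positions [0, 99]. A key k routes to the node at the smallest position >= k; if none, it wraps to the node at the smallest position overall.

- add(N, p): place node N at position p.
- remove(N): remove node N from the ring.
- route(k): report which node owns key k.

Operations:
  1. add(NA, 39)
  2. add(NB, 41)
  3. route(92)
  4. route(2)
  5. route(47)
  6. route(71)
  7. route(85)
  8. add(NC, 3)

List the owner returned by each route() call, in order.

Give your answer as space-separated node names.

Op 1: add NA@39 -> ring=[39:NA]
Op 2: add NB@41 -> ring=[39:NA,41:NB]
Op 3: route key 92: none >= 92, wrap to smallest pos 39 -> NA
Op 4: route key 2: smallest pos >= 2 is 39 -> NA
Op 5: route key 47: none >= 47, wrap to smallest pos 39 -> NA
Op 6: route key 71: none >= 71, wrap to smallest pos 39 -> NA
Op 7: route key 85: none >= 85, wrap to smallest pos 39 -> NA
Op 8: add NC@3 -> ring=[3:NC,39:NA,41:NB]

Answer: NA NA NA NA NA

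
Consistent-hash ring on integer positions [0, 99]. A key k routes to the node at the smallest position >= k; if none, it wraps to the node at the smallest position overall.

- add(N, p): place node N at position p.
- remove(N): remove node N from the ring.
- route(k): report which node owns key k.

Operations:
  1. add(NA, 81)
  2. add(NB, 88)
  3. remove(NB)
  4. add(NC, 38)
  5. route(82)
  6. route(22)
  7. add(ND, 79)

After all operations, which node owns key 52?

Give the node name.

Answer: ND

Derivation:
Op 1: add NA@81 -> ring=[81:NA]
Op 2: add NB@88 -> ring=[81:NA,88:NB]
Op 3: remove NB -> ring=[81:NA]
Op 4: add NC@38 -> ring=[38:NC,81:NA]
Op 5: route key 82: none >= 82, wrap to smallest pos 38 -> NC
Op 6: route key 22: smallest pos >= 22 is 38 -> NC
Op 7: add ND@79 -> ring=[38:NC,79:ND,81:NA]
Final route key 52: smallest pos >= 52 is 79 -> ND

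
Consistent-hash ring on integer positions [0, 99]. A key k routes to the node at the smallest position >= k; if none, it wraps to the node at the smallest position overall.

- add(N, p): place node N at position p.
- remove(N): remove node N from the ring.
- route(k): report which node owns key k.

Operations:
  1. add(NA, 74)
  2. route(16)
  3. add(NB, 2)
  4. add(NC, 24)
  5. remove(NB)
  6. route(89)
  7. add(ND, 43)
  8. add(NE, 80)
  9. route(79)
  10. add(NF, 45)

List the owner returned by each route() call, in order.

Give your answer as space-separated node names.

Op 1: add NA@74 -> ring=[74:NA]
Op 2: route key 16: smallest pos >= 16 is 74 -> NA
Op 3: add NB@2 -> ring=[2:NB,74:NA]
Op 4: add NC@24 -> ring=[2:NB,24:NC,74:NA]
Op 5: remove NB -> ring=[24:NC,74:NA]
Op 6: route key 89: none >= 89, wrap to smallest pos 24 -> NC
Op 7: add ND@43 -> ring=[24:NC,43:ND,74:NA]
Op 8: add NE@80 -> ring=[24:NC,43:ND,74:NA,80:NE]
Op 9: route key 79: smallest pos >= 79 is 80 -> NE
Op 10: add NF@45 -> ring=[24:NC,43:ND,45:NF,74:NA,80:NE]

Answer: NA NC NE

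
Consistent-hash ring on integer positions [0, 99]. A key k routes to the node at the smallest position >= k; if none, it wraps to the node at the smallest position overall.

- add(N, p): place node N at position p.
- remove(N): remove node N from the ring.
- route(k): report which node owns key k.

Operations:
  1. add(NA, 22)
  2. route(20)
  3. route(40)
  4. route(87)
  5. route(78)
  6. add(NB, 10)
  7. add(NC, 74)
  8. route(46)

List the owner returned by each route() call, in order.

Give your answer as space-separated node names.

Answer: NA NA NA NA NC

Derivation:
Op 1: add NA@22 -> ring=[22:NA]
Op 2: route key 20: smallest pos >= 20 is 22 -> NA
Op 3: route key 40: none >= 40, wrap to smallest pos 22 -> NA
Op 4: route key 87: none >= 87, wrap to smallest pos 22 -> NA
Op 5: route key 78: none >= 78, wrap to smallest pos 22 -> NA
Op 6: add NB@10 -> ring=[10:NB,22:NA]
Op 7: add NC@74 -> ring=[10:NB,22:NA,74:NC]
Op 8: route key 46: smallest pos >= 46 is 74 -> NC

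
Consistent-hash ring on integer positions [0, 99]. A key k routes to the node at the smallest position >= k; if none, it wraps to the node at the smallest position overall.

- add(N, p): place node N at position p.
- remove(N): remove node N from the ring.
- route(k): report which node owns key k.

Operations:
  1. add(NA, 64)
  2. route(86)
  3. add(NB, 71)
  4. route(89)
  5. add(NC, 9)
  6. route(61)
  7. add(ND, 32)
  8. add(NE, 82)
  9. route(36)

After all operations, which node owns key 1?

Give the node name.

Answer: NC

Derivation:
Op 1: add NA@64 -> ring=[64:NA]
Op 2: route key 86: none >= 86, wrap to smallest pos 64 -> NA
Op 3: add NB@71 -> ring=[64:NA,71:NB]
Op 4: route key 89: none >= 89, wrap to smallest pos 64 -> NA
Op 5: add NC@9 -> ring=[9:NC,64:NA,71:NB]
Op 6: route key 61: smallest pos >= 61 is 64 -> NA
Op 7: add ND@32 -> ring=[9:NC,32:ND,64:NA,71:NB]
Op 8: add NE@82 -> ring=[9:NC,32:ND,64:NA,71:NB,82:NE]
Op 9: route key 36: smallest pos >= 36 is 64 -> NA
Final route key 1: smallest pos >= 1 is 9 -> NC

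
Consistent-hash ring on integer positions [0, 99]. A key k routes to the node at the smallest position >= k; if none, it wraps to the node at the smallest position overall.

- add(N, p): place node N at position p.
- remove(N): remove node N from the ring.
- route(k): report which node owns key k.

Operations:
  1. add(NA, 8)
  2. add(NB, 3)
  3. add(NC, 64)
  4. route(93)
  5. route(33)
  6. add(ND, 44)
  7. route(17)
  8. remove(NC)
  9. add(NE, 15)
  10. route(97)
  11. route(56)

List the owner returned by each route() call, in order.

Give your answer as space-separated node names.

Op 1: add NA@8 -> ring=[8:NA]
Op 2: add NB@3 -> ring=[3:NB,8:NA]
Op 3: add NC@64 -> ring=[3:NB,8:NA,64:NC]
Op 4: route key 93: none >= 93, wrap to smallest pos 3 -> NB
Op 5: route key 33: smallest pos >= 33 is 64 -> NC
Op 6: add ND@44 -> ring=[3:NB,8:NA,44:ND,64:NC]
Op 7: route key 17: smallest pos >= 17 is 44 -> ND
Op 8: remove NC -> ring=[3:NB,8:NA,44:ND]
Op 9: add NE@15 -> ring=[3:NB,8:NA,15:NE,44:ND]
Op 10: route key 97: none >= 97, wrap to smallest pos 3 -> NB
Op 11: route key 56: none >= 56, wrap to smallest pos 3 -> NB

Answer: NB NC ND NB NB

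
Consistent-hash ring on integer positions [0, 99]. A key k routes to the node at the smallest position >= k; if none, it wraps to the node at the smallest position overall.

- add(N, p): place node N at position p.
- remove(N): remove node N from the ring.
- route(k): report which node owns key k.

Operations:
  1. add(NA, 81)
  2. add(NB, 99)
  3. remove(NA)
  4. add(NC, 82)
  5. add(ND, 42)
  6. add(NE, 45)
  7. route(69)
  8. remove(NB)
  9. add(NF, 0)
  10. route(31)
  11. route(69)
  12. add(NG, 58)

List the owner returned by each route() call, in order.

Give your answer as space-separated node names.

Op 1: add NA@81 -> ring=[81:NA]
Op 2: add NB@99 -> ring=[81:NA,99:NB]
Op 3: remove NA -> ring=[99:NB]
Op 4: add NC@82 -> ring=[82:NC,99:NB]
Op 5: add ND@42 -> ring=[42:ND,82:NC,99:NB]
Op 6: add NE@45 -> ring=[42:ND,45:NE,82:NC,99:NB]
Op 7: route key 69: smallest pos >= 69 is 82 -> NC
Op 8: remove NB -> ring=[42:ND,45:NE,82:NC]
Op 9: add NF@0 -> ring=[0:NF,42:ND,45:NE,82:NC]
Op 10: route key 31: smallest pos >= 31 is 42 -> ND
Op 11: route key 69: smallest pos >= 69 is 82 -> NC
Op 12: add NG@58 -> ring=[0:NF,42:ND,45:NE,58:NG,82:NC]

Answer: NC ND NC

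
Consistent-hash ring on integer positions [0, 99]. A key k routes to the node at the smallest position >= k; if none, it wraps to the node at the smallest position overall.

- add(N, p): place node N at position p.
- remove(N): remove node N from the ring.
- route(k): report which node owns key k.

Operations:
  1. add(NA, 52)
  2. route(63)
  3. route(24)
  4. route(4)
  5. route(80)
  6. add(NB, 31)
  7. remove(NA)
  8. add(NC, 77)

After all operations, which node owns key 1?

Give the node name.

Answer: NB

Derivation:
Op 1: add NA@52 -> ring=[52:NA]
Op 2: route key 63: none >= 63, wrap to smallest pos 52 -> NA
Op 3: route key 24: smallest pos >= 24 is 52 -> NA
Op 4: route key 4: smallest pos >= 4 is 52 -> NA
Op 5: route key 80: none >= 80, wrap to smallest pos 52 -> NA
Op 6: add NB@31 -> ring=[31:NB,52:NA]
Op 7: remove NA -> ring=[31:NB]
Op 8: add NC@77 -> ring=[31:NB,77:NC]
Final route key 1: smallest pos >= 1 is 31 -> NB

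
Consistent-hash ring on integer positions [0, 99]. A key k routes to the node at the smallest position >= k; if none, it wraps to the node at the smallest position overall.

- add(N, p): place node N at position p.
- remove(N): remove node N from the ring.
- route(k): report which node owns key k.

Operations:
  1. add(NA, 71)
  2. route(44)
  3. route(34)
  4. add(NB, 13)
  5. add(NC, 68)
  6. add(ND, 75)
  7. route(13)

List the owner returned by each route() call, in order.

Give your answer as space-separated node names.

Op 1: add NA@71 -> ring=[71:NA]
Op 2: route key 44: smallest pos >= 44 is 71 -> NA
Op 3: route key 34: smallest pos >= 34 is 71 -> NA
Op 4: add NB@13 -> ring=[13:NB,71:NA]
Op 5: add NC@68 -> ring=[13:NB,68:NC,71:NA]
Op 6: add ND@75 -> ring=[13:NB,68:NC,71:NA,75:ND]
Op 7: route key 13: smallest pos >= 13 is 13 -> NB

Answer: NA NA NB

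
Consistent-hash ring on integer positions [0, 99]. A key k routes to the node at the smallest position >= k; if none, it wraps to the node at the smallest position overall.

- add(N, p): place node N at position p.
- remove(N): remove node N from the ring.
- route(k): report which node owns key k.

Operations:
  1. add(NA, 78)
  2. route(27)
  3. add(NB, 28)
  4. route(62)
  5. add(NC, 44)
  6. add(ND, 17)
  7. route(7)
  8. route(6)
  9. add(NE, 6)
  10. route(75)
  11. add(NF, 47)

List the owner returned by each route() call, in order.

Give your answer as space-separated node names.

Op 1: add NA@78 -> ring=[78:NA]
Op 2: route key 27: smallest pos >= 27 is 78 -> NA
Op 3: add NB@28 -> ring=[28:NB,78:NA]
Op 4: route key 62: smallest pos >= 62 is 78 -> NA
Op 5: add NC@44 -> ring=[28:NB,44:NC,78:NA]
Op 6: add ND@17 -> ring=[17:ND,28:NB,44:NC,78:NA]
Op 7: route key 7: smallest pos >= 7 is 17 -> ND
Op 8: route key 6: smallest pos >= 6 is 17 -> ND
Op 9: add NE@6 -> ring=[6:NE,17:ND,28:NB,44:NC,78:NA]
Op 10: route key 75: smallest pos >= 75 is 78 -> NA
Op 11: add NF@47 -> ring=[6:NE,17:ND,28:NB,44:NC,47:NF,78:NA]

Answer: NA NA ND ND NA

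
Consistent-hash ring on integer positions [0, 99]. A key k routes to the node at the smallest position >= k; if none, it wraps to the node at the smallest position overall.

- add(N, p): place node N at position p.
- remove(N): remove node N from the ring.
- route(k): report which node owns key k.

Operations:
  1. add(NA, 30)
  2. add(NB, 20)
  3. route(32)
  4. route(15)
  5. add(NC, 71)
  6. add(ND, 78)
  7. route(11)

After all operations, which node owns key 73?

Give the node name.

Op 1: add NA@30 -> ring=[30:NA]
Op 2: add NB@20 -> ring=[20:NB,30:NA]
Op 3: route key 32: none >= 32, wrap to smallest pos 20 -> NB
Op 4: route key 15: smallest pos >= 15 is 20 -> NB
Op 5: add NC@71 -> ring=[20:NB,30:NA,71:NC]
Op 6: add ND@78 -> ring=[20:NB,30:NA,71:NC,78:ND]
Op 7: route key 11: smallest pos >= 11 is 20 -> NB
Final route key 73: smallest pos >= 73 is 78 -> ND

Answer: ND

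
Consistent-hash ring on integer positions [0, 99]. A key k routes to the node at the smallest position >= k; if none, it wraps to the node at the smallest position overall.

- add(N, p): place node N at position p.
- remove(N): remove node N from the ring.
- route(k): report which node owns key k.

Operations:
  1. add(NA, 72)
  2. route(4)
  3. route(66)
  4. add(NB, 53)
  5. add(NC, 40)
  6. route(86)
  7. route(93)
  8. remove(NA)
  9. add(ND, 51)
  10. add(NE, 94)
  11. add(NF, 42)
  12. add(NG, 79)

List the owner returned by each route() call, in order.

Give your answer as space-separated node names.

Answer: NA NA NC NC

Derivation:
Op 1: add NA@72 -> ring=[72:NA]
Op 2: route key 4: smallest pos >= 4 is 72 -> NA
Op 3: route key 66: smallest pos >= 66 is 72 -> NA
Op 4: add NB@53 -> ring=[53:NB,72:NA]
Op 5: add NC@40 -> ring=[40:NC,53:NB,72:NA]
Op 6: route key 86: none >= 86, wrap to smallest pos 40 -> NC
Op 7: route key 93: none >= 93, wrap to smallest pos 40 -> NC
Op 8: remove NA -> ring=[40:NC,53:NB]
Op 9: add ND@51 -> ring=[40:NC,51:ND,53:NB]
Op 10: add NE@94 -> ring=[40:NC,51:ND,53:NB,94:NE]
Op 11: add NF@42 -> ring=[40:NC,42:NF,51:ND,53:NB,94:NE]
Op 12: add NG@79 -> ring=[40:NC,42:NF,51:ND,53:NB,79:NG,94:NE]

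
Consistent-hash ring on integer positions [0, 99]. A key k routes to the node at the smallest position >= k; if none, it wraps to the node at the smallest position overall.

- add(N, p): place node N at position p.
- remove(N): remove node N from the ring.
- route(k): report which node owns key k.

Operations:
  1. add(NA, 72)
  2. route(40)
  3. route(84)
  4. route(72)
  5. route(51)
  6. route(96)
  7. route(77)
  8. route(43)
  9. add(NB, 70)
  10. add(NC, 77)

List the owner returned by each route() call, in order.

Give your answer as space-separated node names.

Answer: NA NA NA NA NA NA NA

Derivation:
Op 1: add NA@72 -> ring=[72:NA]
Op 2: route key 40: smallest pos >= 40 is 72 -> NA
Op 3: route key 84: none >= 84, wrap to smallest pos 72 -> NA
Op 4: route key 72: smallest pos >= 72 is 72 -> NA
Op 5: route key 51: smallest pos >= 51 is 72 -> NA
Op 6: route key 96: none >= 96, wrap to smallest pos 72 -> NA
Op 7: route key 77: none >= 77, wrap to smallest pos 72 -> NA
Op 8: route key 43: smallest pos >= 43 is 72 -> NA
Op 9: add NB@70 -> ring=[70:NB,72:NA]
Op 10: add NC@77 -> ring=[70:NB,72:NA,77:NC]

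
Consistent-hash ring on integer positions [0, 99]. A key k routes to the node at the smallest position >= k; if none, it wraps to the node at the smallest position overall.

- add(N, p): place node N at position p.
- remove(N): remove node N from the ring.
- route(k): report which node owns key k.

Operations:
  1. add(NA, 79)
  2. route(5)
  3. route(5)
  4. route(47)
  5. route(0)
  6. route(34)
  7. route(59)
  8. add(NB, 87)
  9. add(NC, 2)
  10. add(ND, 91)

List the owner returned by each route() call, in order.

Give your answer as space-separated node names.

Answer: NA NA NA NA NA NA

Derivation:
Op 1: add NA@79 -> ring=[79:NA]
Op 2: route key 5: smallest pos >= 5 is 79 -> NA
Op 3: route key 5: smallest pos >= 5 is 79 -> NA
Op 4: route key 47: smallest pos >= 47 is 79 -> NA
Op 5: route key 0: smallest pos >= 0 is 79 -> NA
Op 6: route key 34: smallest pos >= 34 is 79 -> NA
Op 7: route key 59: smallest pos >= 59 is 79 -> NA
Op 8: add NB@87 -> ring=[79:NA,87:NB]
Op 9: add NC@2 -> ring=[2:NC,79:NA,87:NB]
Op 10: add ND@91 -> ring=[2:NC,79:NA,87:NB,91:ND]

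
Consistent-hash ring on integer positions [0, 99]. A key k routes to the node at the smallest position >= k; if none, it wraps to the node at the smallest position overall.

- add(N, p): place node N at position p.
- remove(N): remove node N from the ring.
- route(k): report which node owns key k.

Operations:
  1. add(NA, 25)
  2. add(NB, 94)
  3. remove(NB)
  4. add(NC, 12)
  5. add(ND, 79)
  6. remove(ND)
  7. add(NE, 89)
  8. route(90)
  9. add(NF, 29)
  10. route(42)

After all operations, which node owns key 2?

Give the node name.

Answer: NC

Derivation:
Op 1: add NA@25 -> ring=[25:NA]
Op 2: add NB@94 -> ring=[25:NA,94:NB]
Op 3: remove NB -> ring=[25:NA]
Op 4: add NC@12 -> ring=[12:NC,25:NA]
Op 5: add ND@79 -> ring=[12:NC,25:NA,79:ND]
Op 6: remove ND -> ring=[12:NC,25:NA]
Op 7: add NE@89 -> ring=[12:NC,25:NA,89:NE]
Op 8: route key 90: none >= 90, wrap to smallest pos 12 -> NC
Op 9: add NF@29 -> ring=[12:NC,25:NA,29:NF,89:NE]
Op 10: route key 42: smallest pos >= 42 is 89 -> NE
Final route key 2: smallest pos >= 2 is 12 -> NC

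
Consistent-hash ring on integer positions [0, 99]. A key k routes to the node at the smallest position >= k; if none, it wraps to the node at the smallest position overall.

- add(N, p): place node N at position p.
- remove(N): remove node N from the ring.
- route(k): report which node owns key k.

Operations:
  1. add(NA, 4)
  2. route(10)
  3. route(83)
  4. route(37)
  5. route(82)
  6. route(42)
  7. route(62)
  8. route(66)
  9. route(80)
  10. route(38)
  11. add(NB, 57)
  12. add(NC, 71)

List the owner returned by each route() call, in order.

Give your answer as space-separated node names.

Op 1: add NA@4 -> ring=[4:NA]
Op 2: route key 10: none >= 10, wrap to smallest pos 4 -> NA
Op 3: route key 83: none >= 83, wrap to smallest pos 4 -> NA
Op 4: route key 37: none >= 37, wrap to smallest pos 4 -> NA
Op 5: route key 82: none >= 82, wrap to smallest pos 4 -> NA
Op 6: route key 42: none >= 42, wrap to smallest pos 4 -> NA
Op 7: route key 62: none >= 62, wrap to smallest pos 4 -> NA
Op 8: route key 66: none >= 66, wrap to smallest pos 4 -> NA
Op 9: route key 80: none >= 80, wrap to smallest pos 4 -> NA
Op 10: route key 38: none >= 38, wrap to smallest pos 4 -> NA
Op 11: add NB@57 -> ring=[4:NA,57:NB]
Op 12: add NC@71 -> ring=[4:NA,57:NB,71:NC]

Answer: NA NA NA NA NA NA NA NA NA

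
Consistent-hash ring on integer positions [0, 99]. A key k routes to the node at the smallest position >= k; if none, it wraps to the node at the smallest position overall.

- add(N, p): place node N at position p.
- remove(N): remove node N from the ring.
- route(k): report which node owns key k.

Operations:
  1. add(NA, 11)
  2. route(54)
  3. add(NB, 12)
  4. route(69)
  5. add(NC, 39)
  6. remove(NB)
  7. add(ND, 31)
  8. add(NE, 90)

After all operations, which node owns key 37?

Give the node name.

Answer: NC

Derivation:
Op 1: add NA@11 -> ring=[11:NA]
Op 2: route key 54: none >= 54, wrap to smallest pos 11 -> NA
Op 3: add NB@12 -> ring=[11:NA,12:NB]
Op 4: route key 69: none >= 69, wrap to smallest pos 11 -> NA
Op 5: add NC@39 -> ring=[11:NA,12:NB,39:NC]
Op 6: remove NB -> ring=[11:NA,39:NC]
Op 7: add ND@31 -> ring=[11:NA,31:ND,39:NC]
Op 8: add NE@90 -> ring=[11:NA,31:ND,39:NC,90:NE]
Final route key 37: smallest pos >= 37 is 39 -> NC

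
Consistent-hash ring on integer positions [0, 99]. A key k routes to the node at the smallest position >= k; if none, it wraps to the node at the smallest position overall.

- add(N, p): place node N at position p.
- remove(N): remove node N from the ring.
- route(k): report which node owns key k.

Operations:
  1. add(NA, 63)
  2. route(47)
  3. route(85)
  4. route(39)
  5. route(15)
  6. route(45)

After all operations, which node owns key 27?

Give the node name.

Answer: NA

Derivation:
Op 1: add NA@63 -> ring=[63:NA]
Op 2: route key 47: smallest pos >= 47 is 63 -> NA
Op 3: route key 85: none >= 85, wrap to smallest pos 63 -> NA
Op 4: route key 39: smallest pos >= 39 is 63 -> NA
Op 5: route key 15: smallest pos >= 15 is 63 -> NA
Op 6: route key 45: smallest pos >= 45 is 63 -> NA
Final route key 27: smallest pos >= 27 is 63 -> NA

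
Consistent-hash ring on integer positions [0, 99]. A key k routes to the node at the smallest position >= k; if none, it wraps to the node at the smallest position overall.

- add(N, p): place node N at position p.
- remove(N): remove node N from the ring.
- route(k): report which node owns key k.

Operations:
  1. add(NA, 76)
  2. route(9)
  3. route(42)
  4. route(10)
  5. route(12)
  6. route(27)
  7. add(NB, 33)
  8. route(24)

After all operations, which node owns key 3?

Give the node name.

Op 1: add NA@76 -> ring=[76:NA]
Op 2: route key 9: smallest pos >= 9 is 76 -> NA
Op 3: route key 42: smallest pos >= 42 is 76 -> NA
Op 4: route key 10: smallest pos >= 10 is 76 -> NA
Op 5: route key 12: smallest pos >= 12 is 76 -> NA
Op 6: route key 27: smallest pos >= 27 is 76 -> NA
Op 7: add NB@33 -> ring=[33:NB,76:NA]
Op 8: route key 24: smallest pos >= 24 is 33 -> NB
Final route key 3: smallest pos >= 3 is 33 -> NB

Answer: NB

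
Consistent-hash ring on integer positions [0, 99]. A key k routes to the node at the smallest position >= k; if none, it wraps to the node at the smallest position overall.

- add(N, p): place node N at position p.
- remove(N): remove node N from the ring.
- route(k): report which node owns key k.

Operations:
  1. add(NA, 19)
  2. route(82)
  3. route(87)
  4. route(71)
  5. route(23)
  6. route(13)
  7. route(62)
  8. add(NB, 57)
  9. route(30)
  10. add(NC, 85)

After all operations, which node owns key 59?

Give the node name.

Answer: NC

Derivation:
Op 1: add NA@19 -> ring=[19:NA]
Op 2: route key 82: none >= 82, wrap to smallest pos 19 -> NA
Op 3: route key 87: none >= 87, wrap to smallest pos 19 -> NA
Op 4: route key 71: none >= 71, wrap to smallest pos 19 -> NA
Op 5: route key 23: none >= 23, wrap to smallest pos 19 -> NA
Op 6: route key 13: smallest pos >= 13 is 19 -> NA
Op 7: route key 62: none >= 62, wrap to smallest pos 19 -> NA
Op 8: add NB@57 -> ring=[19:NA,57:NB]
Op 9: route key 30: smallest pos >= 30 is 57 -> NB
Op 10: add NC@85 -> ring=[19:NA,57:NB,85:NC]
Final route key 59: smallest pos >= 59 is 85 -> NC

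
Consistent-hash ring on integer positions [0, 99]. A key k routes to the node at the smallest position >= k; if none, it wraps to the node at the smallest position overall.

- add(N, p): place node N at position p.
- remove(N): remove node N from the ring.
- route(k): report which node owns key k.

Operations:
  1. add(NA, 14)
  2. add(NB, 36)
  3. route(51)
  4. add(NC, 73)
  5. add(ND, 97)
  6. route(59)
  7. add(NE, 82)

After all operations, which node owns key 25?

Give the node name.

Op 1: add NA@14 -> ring=[14:NA]
Op 2: add NB@36 -> ring=[14:NA,36:NB]
Op 3: route key 51: none >= 51, wrap to smallest pos 14 -> NA
Op 4: add NC@73 -> ring=[14:NA,36:NB,73:NC]
Op 5: add ND@97 -> ring=[14:NA,36:NB,73:NC,97:ND]
Op 6: route key 59: smallest pos >= 59 is 73 -> NC
Op 7: add NE@82 -> ring=[14:NA,36:NB,73:NC,82:NE,97:ND]
Final route key 25: smallest pos >= 25 is 36 -> NB

Answer: NB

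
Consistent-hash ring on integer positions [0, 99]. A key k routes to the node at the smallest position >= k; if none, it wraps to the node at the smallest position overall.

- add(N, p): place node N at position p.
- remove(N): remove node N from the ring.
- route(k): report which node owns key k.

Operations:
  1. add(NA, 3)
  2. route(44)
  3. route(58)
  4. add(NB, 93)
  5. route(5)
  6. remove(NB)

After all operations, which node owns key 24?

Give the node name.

Op 1: add NA@3 -> ring=[3:NA]
Op 2: route key 44: none >= 44, wrap to smallest pos 3 -> NA
Op 3: route key 58: none >= 58, wrap to smallest pos 3 -> NA
Op 4: add NB@93 -> ring=[3:NA,93:NB]
Op 5: route key 5: smallest pos >= 5 is 93 -> NB
Op 6: remove NB -> ring=[3:NA]
Final route key 24: none >= 24, wrap to smallest pos 3 -> NA

Answer: NA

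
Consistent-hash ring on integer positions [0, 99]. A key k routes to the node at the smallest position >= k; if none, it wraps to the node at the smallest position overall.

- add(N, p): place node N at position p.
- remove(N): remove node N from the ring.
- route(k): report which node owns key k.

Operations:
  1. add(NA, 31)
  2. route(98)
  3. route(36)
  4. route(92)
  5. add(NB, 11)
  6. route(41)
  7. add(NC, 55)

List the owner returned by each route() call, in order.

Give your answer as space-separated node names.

Answer: NA NA NA NB

Derivation:
Op 1: add NA@31 -> ring=[31:NA]
Op 2: route key 98: none >= 98, wrap to smallest pos 31 -> NA
Op 3: route key 36: none >= 36, wrap to smallest pos 31 -> NA
Op 4: route key 92: none >= 92, wrap to smallest pos 31 -> NA
Op 5: add NB@11 -> ring=[11:NB,31:NA]
Op 6: route key 41: none >= 41, wrap to smallest pos 11 -> NB
Op 7: add NC@55 -> ring=[11:NB,31:NA,55:NC]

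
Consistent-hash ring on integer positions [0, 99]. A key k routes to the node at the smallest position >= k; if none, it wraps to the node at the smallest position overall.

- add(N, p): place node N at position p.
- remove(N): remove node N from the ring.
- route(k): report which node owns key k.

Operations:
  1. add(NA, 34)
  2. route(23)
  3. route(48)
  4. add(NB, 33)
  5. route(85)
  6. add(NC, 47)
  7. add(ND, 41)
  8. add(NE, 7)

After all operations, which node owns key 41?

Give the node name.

Answer: ND

Derivation:
Op 1: add NA@34 -> ring=[34:NA]
Op 2: route key 23: smallest pos >= 23 is 34 -> NA
Op 3: route key 48: none >= 48, wrap to smallest pos 34 -> NA
Op 4: add NB@33 -> ring=[33:NB,34:NA]
Op 5: route key 85: none >= 85, wrap to smallest pos 33 -> NB
Op 6: add NC@47 -> ring=[33:NB,34:NA,47:NC]
Op 7: add ND@41 -> ring=[33:NB,34:NA,41:ND,47:NC]
Op 8: add NE@7 -> ring=[7:NE,33:NB,34:NA,41:ND,47:NC]
Final route key 41: smallest pos >= 41 is 41 -> ND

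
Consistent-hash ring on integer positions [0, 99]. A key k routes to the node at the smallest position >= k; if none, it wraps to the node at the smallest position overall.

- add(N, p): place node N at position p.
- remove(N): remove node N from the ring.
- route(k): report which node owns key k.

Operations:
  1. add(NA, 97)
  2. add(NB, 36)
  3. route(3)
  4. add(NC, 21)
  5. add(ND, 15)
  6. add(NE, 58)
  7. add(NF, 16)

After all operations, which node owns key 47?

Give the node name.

Answer: NE

Derivation:
Op 1: add NA@97 -> ring=[97:NA]
Op 2: add NB@36 -> ring=[36:NB,97:NA]
Op 3: route key 3: smallest pos >= 3 is 36 -> NB
Op 4: add NC@21 -> ring=[21:NC,36:NB,97:NA]
Op 5: add ND@15 -> ring=[15:ND,21:NC,36:NB,97:NA]
Op 6: add NE@58 -> ring=[15:ND,21:NC,36:NB,58:NE,97:NA]
Op 7: add NF@16 -> ring=[15:ND,16:NF,21:NC,36:NB,58:NE,97:NA]
Final route key 47: smallest pos >= 47 is 58 -> NE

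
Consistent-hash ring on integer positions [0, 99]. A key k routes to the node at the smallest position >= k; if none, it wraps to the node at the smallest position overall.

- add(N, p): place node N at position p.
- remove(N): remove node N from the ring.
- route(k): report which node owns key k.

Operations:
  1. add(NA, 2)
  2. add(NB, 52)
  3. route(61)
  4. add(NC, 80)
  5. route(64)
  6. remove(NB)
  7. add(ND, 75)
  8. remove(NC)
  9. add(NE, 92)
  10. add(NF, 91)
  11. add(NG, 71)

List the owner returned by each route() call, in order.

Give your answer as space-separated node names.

Answer: NA NC

Derivation:
Op 1: add NA@2 -> ring=[2:NA]
Op 2: add NB@52 -> ring=[2:NA,52:NB]
Op 3: route key 61: none >= 61, wrap to smallest pos 2 -> NA
Op 4: add NC@80 -> ring=[2:NA,52:NB,80:NC]
Op 5: route key 64: smallest pos >= 64 is 80 -> NC
Op 6: remove NB -> ring=[2:NA,80:NC]
Op 7: add ND@75 -> ring=[2:NA,75:ND,80:NC]
Op 8: remove NC -> ring=[2:NA,75:ND]
Op 9: add NE@92 -> ring=[2:NA,75:ND,92:NE]
Op 10: add NF@91 -> ring=[2:NA,75:ND,91:NF,92:NE]
Op 11: add NG@71 -> ring=[2:NA,71:NG,75:ND,91:NF,92:NE]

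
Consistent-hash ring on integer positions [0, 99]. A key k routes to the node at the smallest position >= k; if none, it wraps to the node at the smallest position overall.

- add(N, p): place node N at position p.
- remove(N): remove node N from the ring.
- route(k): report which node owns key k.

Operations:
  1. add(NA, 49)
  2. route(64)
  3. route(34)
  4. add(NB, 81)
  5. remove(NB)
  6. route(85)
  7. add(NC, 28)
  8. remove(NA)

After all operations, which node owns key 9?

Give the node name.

Op 1: add NA@49 -> ring=[49:NA]
Op 2: route key 64: none >= 64, wrap to smallest pos 49 -> NA
Op 3: route key 34: smallest pos >= 34 is 49 -> NA
Op 4: add NB@81 -> ring=[49:NA,81:NB]
Op 5: remove NB -> ring=[49:NA]
Op 6: route key 85: none >= 85, wrap to smallest pos 49 -> NA
Op 7: add NC@28 -> ring=[28:NC,49:NA]
Op 8: remove NA -> ring=[28:NC]
Final route key 9: smallest pos >= 9 is 28 -> NC

Answer: NC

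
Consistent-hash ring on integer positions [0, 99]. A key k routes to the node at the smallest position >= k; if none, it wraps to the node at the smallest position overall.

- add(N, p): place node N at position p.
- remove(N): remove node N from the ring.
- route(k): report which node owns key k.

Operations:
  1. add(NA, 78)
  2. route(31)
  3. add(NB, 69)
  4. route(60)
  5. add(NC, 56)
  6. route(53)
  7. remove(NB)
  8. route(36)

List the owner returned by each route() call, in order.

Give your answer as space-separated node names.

Answer: NA NB NC NC

Derivation:
Op 1: add NA@78 -> ring=[78:NA]
Op 2: route key 31: smallest pos >= 31 is 78 -> NA
Op 3: add NB@69 -> ring=[69:NB,78:NA]
Op 4: route key 60: smallest pos >= 60 is 69 -> NB
Op 5: add NC@56 -> ring=[56:NC,69:NB,78:NA]
Op 6: route key 53: smallest pos >= 53 is 56 -> NC
Op 7: remove NB -> ring=[56:NC,78:NA]
Op 8: route key 36: smallest pos >= 36 is 56 -> NC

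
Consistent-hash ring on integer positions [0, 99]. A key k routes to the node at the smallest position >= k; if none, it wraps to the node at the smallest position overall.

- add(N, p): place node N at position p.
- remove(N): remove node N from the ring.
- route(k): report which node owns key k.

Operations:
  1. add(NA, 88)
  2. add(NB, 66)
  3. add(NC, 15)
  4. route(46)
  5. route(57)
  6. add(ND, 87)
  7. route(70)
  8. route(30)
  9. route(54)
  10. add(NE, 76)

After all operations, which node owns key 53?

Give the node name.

Answer: NB

Derivation:
Op 1: add NA@88 -> ring=[88:NA]
Op 2: add NB@66 -> ring=[66:NB,88:NA]
Op 3: add NC@15 -> ring=[15:NC,66:NB,88:NA]
Op 4: route key 46: smallest pos >= 46 is 66 -> NB
Op 5: route key 57: smallest pos >= 57 is 66 -> NB
Op 6: add ND@87 -> ring=[15:NC,66:NB,87:ND,88:NA]
Op 7: route key 70: smallest pos >= 70 is 87 -> ND
Op 8: route key 30: smallest pos >= 30 is 66 -> NB
Op 9: route key 54: smallest pos >= 54 is 66 -> NB
Op 10: add NE@76 -> ring=[15:NC,66:NB,76:NE,87:ND,88:NA]
Final route key 53: smallest pos >= 53 is 66 -> NB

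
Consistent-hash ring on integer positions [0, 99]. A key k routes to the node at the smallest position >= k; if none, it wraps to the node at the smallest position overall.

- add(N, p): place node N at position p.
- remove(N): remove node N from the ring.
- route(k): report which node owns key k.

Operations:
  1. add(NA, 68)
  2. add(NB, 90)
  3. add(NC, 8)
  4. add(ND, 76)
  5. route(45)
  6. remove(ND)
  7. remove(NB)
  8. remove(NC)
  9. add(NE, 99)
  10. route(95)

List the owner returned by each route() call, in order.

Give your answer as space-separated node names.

Answer: NA NE

Derivation:
Op 1: add NA@68 -> ring=[68:NA]
Op 2: add NB@90 -> ring=[68:NA,90:NB]
Op 3: add NC@8 -> ring=[8:NC,68:NA,90:NB]
Op 4: add ND@76 -> ring=[8:NC,68:NA,76:ND,90:NB]
Op 5: route key 45: smallest pos >= 45 is 68 -> NA
Op 6: remove ND -> ring=[8:NC,68:NA,90:NB]
Op 7: remove NB -> ring=[8:NC,68:NA]
Op 8: remove NC -> ring=[68:NA]
Op 9: add NE@99 -> ring=[68:NA,99:NE]
Op 10: route key 95: smallest pos >= 95 is 99 -> NE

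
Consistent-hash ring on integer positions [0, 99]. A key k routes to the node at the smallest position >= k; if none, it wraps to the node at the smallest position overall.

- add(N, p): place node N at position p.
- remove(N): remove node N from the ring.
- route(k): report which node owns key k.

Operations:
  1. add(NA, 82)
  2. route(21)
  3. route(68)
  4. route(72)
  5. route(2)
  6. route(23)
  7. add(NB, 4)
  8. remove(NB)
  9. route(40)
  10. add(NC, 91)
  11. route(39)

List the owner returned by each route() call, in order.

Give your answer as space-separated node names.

Answer: NA NA NA NA NA NA NA

Derivation:
Op 1: add NA@82 -> ring=[82:NA]
Op 2: route key 21: smallest pos >= 21 is 82 -> NA
Op 3: route key 68: smallest pos >= 68 is 82 -> NA
Op 4: route key 72: smallest pos >= 72 is 82 -> NA
Op 5: route key 2: smallest pos >= 2 is 82 -> NA
Op 6: route key 23: smallest pos >= 23 is 82 -> NA
Op 7: add NB@4 -> ring=[4:NB,82:NA]
Op 8: remove NB -> ring=[82:NA]
Op 9: route key 40: smallest pos >= 40 is 82 -> NA
Op 10: add NC@91 -> ring=[82:NA,91:NC]
Op 11: route key 39: smallest pos >= 39 is 82 -> NA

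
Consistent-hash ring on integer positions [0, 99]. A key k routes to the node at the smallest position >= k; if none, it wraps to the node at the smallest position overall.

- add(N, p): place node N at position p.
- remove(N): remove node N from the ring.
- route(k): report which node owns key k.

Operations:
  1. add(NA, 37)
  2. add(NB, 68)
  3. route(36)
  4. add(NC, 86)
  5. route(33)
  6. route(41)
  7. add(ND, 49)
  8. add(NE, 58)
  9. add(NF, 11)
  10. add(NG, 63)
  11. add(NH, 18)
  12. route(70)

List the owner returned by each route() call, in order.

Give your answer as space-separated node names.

Answer: NA NA NB NC

Derivation:
Op 1: add NA@37 -> ring=[37:NA]
Op 2: add NB@68 -> ring=[37:NA,68:NB]
Op 3: route key 36: smallest pos >= 36 is 37 -> NA
Op 4: add NC@86 -> ring=[37:NA,68:NB,86:NC]
Op 5: route key 33: smallest pos >= 33 is 37 -> NA
Op 6: route key 41: smallest pos >= 41 is 68 -> NB
Op 7: add ND@49 -> ring=[37:NA,49:ND,68:NB,86:NC]
Op 8: add NE@58 -> ring=[37:NA,49:ND,58:NE,68:NB,86:NC]
Op 9: add NF@11 -> ring=[11:NF,37:NA,49:ND,58:NE,68:NB,86:NC]
Op 10: add NG@63 -> ring=[11:NF,37:NA,49:ND,58:NE,63:NG,68:NB,86:NC]
Op 11: add NH@18 -> ring=[11:NF,18:NH,37:NA,49:ND,58:NE,63:NG,68:NB,86:NC]
Op 12: route key 70: smallest pos >= 70 is 86 -> NC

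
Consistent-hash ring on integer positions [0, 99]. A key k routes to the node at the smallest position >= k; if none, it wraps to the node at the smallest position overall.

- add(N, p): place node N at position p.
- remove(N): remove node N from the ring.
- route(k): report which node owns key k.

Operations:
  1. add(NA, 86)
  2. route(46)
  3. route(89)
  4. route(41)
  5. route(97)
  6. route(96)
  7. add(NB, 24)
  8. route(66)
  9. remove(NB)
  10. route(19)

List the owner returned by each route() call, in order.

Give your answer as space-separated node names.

Answer: NA NA NA NA NA NA NA

Derivation:
Op 1: add NA@86 -> ring=[86:NA]
Op 2: route key 46: smallest pos >= 46 is 86 -> NA
Op 3: route key 89: none >= 89, wrap to smallest pos 86 -> NA
Op 4: route key 41: smallest pos >= 41 is 86 -> NA
Op 5: route key 97: none >= 97, wrap to smallest pos 86 -> NA
Op 6: route key 96: none >= 96, wrap to smallest pos 86 -> NA
Op 7: add NB@24 -> ring=[24:NB,86:NA]
Op 8: route key 66: smallest pos >= 66 is 86 -> NA
Op 9: remove NB -> ring=[86:NA]
Op 10: route key 19: smallest pos >= 19 is 86 -> NA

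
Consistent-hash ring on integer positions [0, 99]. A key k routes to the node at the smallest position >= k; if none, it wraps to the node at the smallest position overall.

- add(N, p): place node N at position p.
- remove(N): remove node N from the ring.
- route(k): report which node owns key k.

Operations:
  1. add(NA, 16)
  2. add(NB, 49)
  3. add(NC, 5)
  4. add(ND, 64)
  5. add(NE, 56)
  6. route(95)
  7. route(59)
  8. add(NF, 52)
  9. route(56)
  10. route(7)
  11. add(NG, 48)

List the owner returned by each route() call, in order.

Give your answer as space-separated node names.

Op 1: add NA@16 -> ring=[16:NA]
Op 2: add NB@49 -> ring=[16:NA,49:NB]
Op 3: add NC@5 -> ring=[5:NC,16:NA,49:NB]
Op 4: add ND@64 -> ring=[5:NC,16:NA,49:NB,64:ND]
Op 5: add NE@56 -> ring=[5:NC,16:NA,49:NB,56:NE,64:ND]
Op 6: route key 95: none >= 95, wrap to smallest pos 5 -> NC
Op 7: route key 59: smallest pos >= 59 is 64 -> ND
Op 8: add NF@52 -> ring=[5:NC,16:NA,49:NB,52:NF,56:NE,64:ND]
Op 9: route key 56: smallest pos >= 56 is 56 -> NE
Op 10: route key 7: smallest pos >= 7 is 16 -> NA
Op 11: add NG@48 -> ring=[5:NC,16:NA,48:NG,49:NB,52:NF,56:NE,64:ND]

Answer: NC ND NE NA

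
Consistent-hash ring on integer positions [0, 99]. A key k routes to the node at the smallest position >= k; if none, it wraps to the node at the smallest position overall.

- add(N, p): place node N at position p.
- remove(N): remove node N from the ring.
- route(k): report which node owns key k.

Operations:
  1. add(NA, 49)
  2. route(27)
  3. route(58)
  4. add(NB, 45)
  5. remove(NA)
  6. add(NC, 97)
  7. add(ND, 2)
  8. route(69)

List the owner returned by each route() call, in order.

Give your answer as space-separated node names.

Op 1: add NA@49 -> ring=[49:NA]
Op 2: route key 27: smallest pos >= 27 is 49 -> NA
Op 3: route key 58: none >= 58, wrap to smallest pos 49 -> NA
Op 4: add NB@45 -> ring=[45:NB,49:NA]
Op 5: remove NA -> ring=[45:NB]
Op 6: add NC@97 -> ring=[45:NB,97:NC]
Op 7: add ND@2 -> ring=[2:ND,45:NB,97:NC]
Op 8: route key 69: smallest pos >= 69 is 97 -> NC

Answer: NA NA NC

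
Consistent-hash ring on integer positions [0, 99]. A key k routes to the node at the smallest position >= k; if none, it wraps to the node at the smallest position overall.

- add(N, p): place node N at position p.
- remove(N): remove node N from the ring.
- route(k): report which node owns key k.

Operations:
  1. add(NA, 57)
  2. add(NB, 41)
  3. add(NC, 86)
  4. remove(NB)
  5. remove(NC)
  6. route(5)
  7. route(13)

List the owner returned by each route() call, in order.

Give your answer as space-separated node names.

Op 1: add NA@57 -> ring=[57:NA]
Op 2: add NB@41 -> ring=[41:NB,57:NA]
Op 3: add NC@86 -> ring=[41:NB,57:NA,86:NC]
Op 4: remove NB -> ring=[57:NA,86:NC]
Op 5: remove NC -> ring=[57:NA]
Op 6: route key 5: smallest pos >= 5 is 57 -> NA
Op 7: route key 13: smallest pos >= 13 is 57 -> NA

Answer: NA NA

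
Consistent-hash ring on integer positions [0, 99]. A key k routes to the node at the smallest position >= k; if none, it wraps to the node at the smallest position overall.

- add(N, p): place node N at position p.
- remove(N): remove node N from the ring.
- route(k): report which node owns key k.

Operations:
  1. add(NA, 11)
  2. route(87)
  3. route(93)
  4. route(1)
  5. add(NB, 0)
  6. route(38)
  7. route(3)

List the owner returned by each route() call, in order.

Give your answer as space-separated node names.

Answer: NA NA NA NB NA

Derivation:
Op 1: add NA@11 -> ring=[11:NA]
Op 2: route key 87: none >= 87, wrap to smallest pos 11 -> NA
Op 3: route key 93: none >= 93, wrap to smallest pos 11 -> NA
Op 4: route key 1: smallest pos >= 1 is 11 -> NA
Op 5: add NB@0 -> ring=[0:NB,11:NA]
Op 6: route key 38: none >= 38, wrap to smallest pos 0 -> NB
Op 7: route key 3: smallest pos >= 3 is 11 -> NA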